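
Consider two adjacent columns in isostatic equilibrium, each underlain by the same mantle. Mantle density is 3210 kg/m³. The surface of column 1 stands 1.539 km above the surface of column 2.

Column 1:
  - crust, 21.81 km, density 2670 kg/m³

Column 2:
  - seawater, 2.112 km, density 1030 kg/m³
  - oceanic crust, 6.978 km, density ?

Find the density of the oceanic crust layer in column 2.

2890 kg/m³

Take the compensation level at the base of the deeper column (depth z_c below the surface of column 1) and equate Σ ρ_i t_i down to z_c; mantle fills any gap and the z_c terms cancel.
Column 1: 21.81×2670 + (z_c − 21.81)×3210
Column 2: 1.539×0 + 2.112×1030 + 6.978×ρ + (z_c − 1.539 − 9.09)×3210
The z_c×3210 term appears on both sides and cancels. Collect the known terms of each column as K = Σ(ρt)_known − 3210 × (depth of known layers): K_1 = 58232.7 − 3210×21.81 = −11777.4; K_2 = 2175.36 − 3210×(1.539 + 9.09) = −31943.73.
Balance: K_1 = K_2 + 6.978×ρ, so ρ = (K_1 − K_2)/6.978 = 20166.3/6.978 = 2890 kg/m³.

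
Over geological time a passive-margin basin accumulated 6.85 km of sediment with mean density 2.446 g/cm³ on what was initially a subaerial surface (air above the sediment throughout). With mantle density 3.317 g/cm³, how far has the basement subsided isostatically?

5.05 km

Subaerial load: s = t ρ_sed / ρ_m = 6.85 km × 2.446/3.317 = 5.05 km.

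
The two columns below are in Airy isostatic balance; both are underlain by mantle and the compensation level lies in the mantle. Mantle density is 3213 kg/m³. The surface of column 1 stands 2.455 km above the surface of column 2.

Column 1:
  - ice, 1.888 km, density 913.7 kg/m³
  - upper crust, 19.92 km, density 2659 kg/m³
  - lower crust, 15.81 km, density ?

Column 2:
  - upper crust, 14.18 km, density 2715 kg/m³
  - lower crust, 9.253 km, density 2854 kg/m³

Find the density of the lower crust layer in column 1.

3030 kg/m³

Take the compensation level at the base of the deeper column (depth z_c below the surface of column 1) and equate Σ ρ_i t_i down to z_c; mantle fills any gap and the z_c terms cancel.
Column 1: 1.888×913.7 + 19.92×2659 + 15.81×ρ + (z_c − 37.618)×3213
Column 2: 2.455×0 + 14.18×2715 + 9.253×2854 + (z_c − 2.455 − 23.433)×3213
The z_c×3213 term appears on both sides and cancels. Collect the known terms of each column as K = Σ(ρt)_known − 3213 × (depth of known layers): K_1 = 54692.3456 − 3213×37.618 = −66174.2884; K_2 = 64906.762 − 3213×(2.455 + 23.433) = −18271.382.
Balance: K_1 + 15.81×ρ = K_2, so ρ = (K_2 − K_1)/15.81 = 47902.9/15.81 = 3030 kg/m³.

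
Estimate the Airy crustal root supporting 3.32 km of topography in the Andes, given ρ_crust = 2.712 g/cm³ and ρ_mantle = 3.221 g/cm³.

17.7 km

Balancing pressure at the compensation depth: the weight of the topography is balanced by the buoyancy of the root, ρ_c h = (ρ_m − ρ_c) r.
r = h · ρ_c / (ρ_m − ρ_c) = 3.32 km × 2.712 / (3.221 − 2.712) = 17.7 km.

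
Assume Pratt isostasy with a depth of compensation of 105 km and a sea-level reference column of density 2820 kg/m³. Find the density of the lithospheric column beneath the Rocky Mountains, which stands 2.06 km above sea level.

2770 kg/m³

Pratt balance: ρ_ref D = ρ (D + h).
ρ = ρ_ref D/(D + h) = 2820 × 105 km/(105 km + 2.06 km) = 2770 kg/m³.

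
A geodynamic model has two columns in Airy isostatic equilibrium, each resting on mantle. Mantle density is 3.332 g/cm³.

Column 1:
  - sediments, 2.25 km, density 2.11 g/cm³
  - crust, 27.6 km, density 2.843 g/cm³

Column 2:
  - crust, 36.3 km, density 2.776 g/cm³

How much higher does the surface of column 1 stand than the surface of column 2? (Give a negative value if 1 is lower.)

For any compensation level in the mantle, the mantle terms cancel and isostasy reduces to e = (Σt_1 − Σt_2) − (Σ(ρt)_1 − Σ(ρt)_2) / ρ_m.
Σt_1 = 29.85 km; Σt_2 = 36.3 km; Σ(ρt)_1 = 83.2143; Σ(ρt)_2 = 100.7688 (in km·g/cm³).
e = (29.85 − 36.3) − (83.2143 − 100.7688) / 3.332 = −1.18 km.

−1.18 km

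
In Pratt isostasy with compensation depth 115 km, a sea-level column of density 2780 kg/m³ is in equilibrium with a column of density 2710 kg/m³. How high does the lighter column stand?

ρ_ref D = ρ (D + h) → h = D (ρ_ref − ρ)/ρ.
h = 115 km × (2780 − 2710)/2710 = 2.97 km.

2.97 km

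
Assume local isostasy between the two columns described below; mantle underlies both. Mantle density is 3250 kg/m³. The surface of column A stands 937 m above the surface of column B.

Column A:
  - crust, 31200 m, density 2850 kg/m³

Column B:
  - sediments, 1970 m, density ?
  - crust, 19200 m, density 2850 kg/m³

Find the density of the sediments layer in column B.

Take the compensation level at the base of the deeper column (depth z_c below the surface of column A) and equate Σ ρ_i t_i down to z_c; mantle fills any gap and the z_c terms cancel.
Column A: 31200×2850 + (z_c − 31200)×3250
Column B: 937×0 + 1970×ρ + 19200×2850 + (z_c − 937 − 21170)×3250
The z_c×3250 term appears on both sides and cancels. Collect the known terms of each column as K = Σ(ρt)_known − 3250 × (depth of known layers): K_A = 88920000 − 3250×31200 = −12480000; K_B = 54720000 − 3250×(937 + 21170) = −17127750.
Balance: K_A = K_B + 1970×ρ, so ρ = (K_A − K_B)/1970 = 4647750/1970 = 2360 kg/m³.

2360 kg/m³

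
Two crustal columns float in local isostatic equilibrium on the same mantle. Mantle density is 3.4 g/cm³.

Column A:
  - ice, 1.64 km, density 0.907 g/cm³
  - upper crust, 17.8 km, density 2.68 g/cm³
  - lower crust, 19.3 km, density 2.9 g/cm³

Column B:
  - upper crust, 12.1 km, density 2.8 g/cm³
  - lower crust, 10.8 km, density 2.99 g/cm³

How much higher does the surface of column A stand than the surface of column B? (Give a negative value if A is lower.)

4.37 km

For any compensation level in the mantle, the mantle terms cancel and isostasy reduces to e = (Σt_A − Σt_B) − (Σ(ρt)_A − Σ(ρt)_B) / ρ_m.
Σt_A = 38.74 km; Σt_B = 22.9 km; Σ(ρt)_A = 105.16148; Σ(ρt)_B = 66.172 (in km·g/cm³).
e = (38.74 − 22.9) − (105.16148 − 66.172) / 3.4 = 4.37 km.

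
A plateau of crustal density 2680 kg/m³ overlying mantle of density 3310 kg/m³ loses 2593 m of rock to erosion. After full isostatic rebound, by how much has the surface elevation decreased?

Rebound u = e ρ_c/ρ_m = 2593 m × 2680/3310 = 2099 m.
Net surface drop = e − u = 2593 m − 2099 m = e (ρ_m − ρ_c)/ρ_m = 494 m.

494 m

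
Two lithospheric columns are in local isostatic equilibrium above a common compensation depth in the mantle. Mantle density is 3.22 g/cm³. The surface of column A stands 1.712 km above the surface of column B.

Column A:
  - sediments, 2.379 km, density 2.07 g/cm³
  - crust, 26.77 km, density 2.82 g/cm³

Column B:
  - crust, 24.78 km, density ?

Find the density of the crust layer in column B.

2.9 g/cm³

Take the compensation level at the base of the deeper column (depth z_c below the surface of column A) and equate Σ ρ_i t_i down to z_c; mantle fills any gap and the z_c terms cancel.
Column A: 2.379×2.07 + 26.77×2.82 + (z_c − 29.149)×3.22
Column B: 1.712×0 + 24.78×ρ + (z_c − 1.712 − 24.78)×3.22
The z_c×3.22 term appears on both sides and cancels. Collect the known terms of each column as K = Σ(ρt)_known − 3.22 × (depth of known layers): K_A = 80.41593 − 3.22×29.149 = −13.44385; K_B = 0 − 3.22×(1.712 + 24.78) = −85.30424.
Balance: K_A = K_B + 24.78×ρ, so ρ = (K_A − K_B)/24.78 = 71.8604/24.78 = 2.9 g/cm³.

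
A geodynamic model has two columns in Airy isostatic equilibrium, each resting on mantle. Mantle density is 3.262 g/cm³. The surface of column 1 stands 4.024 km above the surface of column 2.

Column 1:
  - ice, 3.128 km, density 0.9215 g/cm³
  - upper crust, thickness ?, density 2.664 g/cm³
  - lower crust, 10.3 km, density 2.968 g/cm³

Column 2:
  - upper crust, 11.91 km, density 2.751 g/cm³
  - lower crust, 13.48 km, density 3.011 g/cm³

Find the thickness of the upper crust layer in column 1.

20.5 km

Take the compensation level at the base of the deeper column (depth z_c below the surface of column 1) and equate Σ ρ_i t_i down to z_c; mantle fills any gap and the z_c terms cancel.
Column 1: 3.128×0.9215 + x×2.664 + 10.3×2.968 + (z_c − 13.428 − x)×3.262
Column 2: 4.024×0 + 11.91×2.751 + 13.48×3.011 + (z_c − 4.024 − 25.39)×3.262
The z_c×3.262 term appears on both sides and cancels. Collect the known terms of each column as K = Σ(ρt)_known − 3.262 × (depth of known layers): K_1 = 33.452852 − 3.262×13.428 = −10.349284; K_2 = 73.35269 − 3.262×(4.024 + 25.39) = −22.595778.
Balance: K_1 − x×(3.262 − 2.664) = K_2, so x = (K_1 − K_2)/(3.262 − 2.664) = 12.2465/0.598 = 20.5 km.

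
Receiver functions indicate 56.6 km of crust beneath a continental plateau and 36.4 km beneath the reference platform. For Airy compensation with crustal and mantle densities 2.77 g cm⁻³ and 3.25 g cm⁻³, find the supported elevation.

2.98 km

Excess crust Δ = 56.6 km − 36.4 km = 20.2 km, split between elevation h and root r with h + r = Δ.
Airy balance ρ_c h = (ρ_m − ρ_c) r gives r = h ρ_c/(ρ_m − ρ_c), so h (1 + ρ_c/(ρ_m − ρ_c)) = Δ, i.e. h = Δ (ρ_m − ρ_c)/ρ_m.
h = 20.2 km × 0.48/3.25 = 2.98 km.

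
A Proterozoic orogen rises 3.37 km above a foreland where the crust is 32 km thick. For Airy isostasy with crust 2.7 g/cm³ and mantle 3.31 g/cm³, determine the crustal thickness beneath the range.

Root depth r = h ρ_c / (ρ_m − ρ_c) = 3.37 km × 2.7 / 0.61 = 14.92 km.
Total thickness = T + h + r = 32 km + 3.37 km + 14.92 km = 50.3 km.

50.3 km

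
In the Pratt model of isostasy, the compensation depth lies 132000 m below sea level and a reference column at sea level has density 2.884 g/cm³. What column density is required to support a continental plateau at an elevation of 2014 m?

Pratt balance: ρ_ref D = ρ (D + h).
ρ = ρ_ref D/(D + h) = 2.884 × 132000 m/(132000 m + 2014 m) = 2.84 g/cm³.

2.84 g/cm³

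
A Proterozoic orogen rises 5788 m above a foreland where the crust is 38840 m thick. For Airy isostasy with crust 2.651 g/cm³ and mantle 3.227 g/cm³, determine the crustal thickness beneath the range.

Root depth r = h ρ_c / (ρ_m − ρ_c) = 5788 m × 2.651 / 0.576 = 26640 m.
Total thickness = T + h + r = 38840 m + 5788 m + 26640 m = 71300 m.

71300 m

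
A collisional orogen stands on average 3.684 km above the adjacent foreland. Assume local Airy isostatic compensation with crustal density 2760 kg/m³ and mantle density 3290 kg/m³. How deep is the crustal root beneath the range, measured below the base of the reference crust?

Equating mass per unit area of the two columns: the weight of the topography is balanced by the buoyancy of the root, ρ_c h = (ρ_m − ρ_c) r.
r = h · ρ_c / (ρ_m − ρ_c) = 3.684 km × 2760 / (3290 − 2760) = 19.2 km.

19.2 km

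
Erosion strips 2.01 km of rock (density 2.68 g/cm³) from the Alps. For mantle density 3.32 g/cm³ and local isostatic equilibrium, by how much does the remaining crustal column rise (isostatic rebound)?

Unloading: uplift u = e ρ_c/ρ_m = 2.01 km × 2.68/3.32 = 1.62 km.

1.62 km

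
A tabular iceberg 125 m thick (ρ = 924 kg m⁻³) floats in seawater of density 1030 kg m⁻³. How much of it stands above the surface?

12.9 m

Floating equilibrium: submerged depth d = t ρ_obj/ρ_fluid = 125 m × 924/1030 = 112.1 m.
Freeboard = t − d = 125 m − 112.1 m = 12.9 m.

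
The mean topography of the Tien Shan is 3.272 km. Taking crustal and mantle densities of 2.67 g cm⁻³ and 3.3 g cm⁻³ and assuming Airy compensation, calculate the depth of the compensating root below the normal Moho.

By Archimedes' principle applied to the lithosphere: the weight of the topography is balanced by the buoyancy of the root, ρ_c h = (ρ_m − ρ_c) r.
r = h · ρ_c / (ρ_m − ρ_c) = 3.272 km × 2.67 / (3.3 − 2.67) = 13.9 km.

13.9 km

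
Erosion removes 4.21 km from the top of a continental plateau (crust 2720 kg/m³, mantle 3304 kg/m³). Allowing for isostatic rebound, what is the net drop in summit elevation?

Rebound u = e ρ_c/ρ_m = 4.21 km × 2720/3304 = 3.466 km.
Net surface drop = e − u = 4.21 km − 3.466 km = e (ρ_m − ρ_c)/ρ_m = 0.744 km.

0.744 km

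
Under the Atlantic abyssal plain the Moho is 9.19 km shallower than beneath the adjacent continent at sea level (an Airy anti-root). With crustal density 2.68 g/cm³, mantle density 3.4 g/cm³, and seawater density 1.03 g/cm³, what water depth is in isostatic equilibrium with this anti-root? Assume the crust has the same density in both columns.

Replacing a thickness d of crust by seawater at the top must be balanced by replacing crust with mantle at the base: d (ρ_c − ρ_w) = a (ρ_m − ρ_c).
d = a (ρ_m − ρ_c)/(ρ_c − ρ_w) = 9.19 km × 0.72/1.65 = 4.01 km.

4.01 km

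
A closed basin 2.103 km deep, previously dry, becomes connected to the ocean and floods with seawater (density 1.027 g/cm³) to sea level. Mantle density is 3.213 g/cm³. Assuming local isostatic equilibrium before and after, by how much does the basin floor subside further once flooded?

After flooding the water column is d + s deep. Its weight must equal the weight of mantle displaced by the extra subsidence s: (d + s) ρ_w = s ρ_m.
s = d ρ_w / (ρ_m − ρ_w) = 2.103 km × 1.027/(3.213 − 1.027) = 0.988 km.

0.988 km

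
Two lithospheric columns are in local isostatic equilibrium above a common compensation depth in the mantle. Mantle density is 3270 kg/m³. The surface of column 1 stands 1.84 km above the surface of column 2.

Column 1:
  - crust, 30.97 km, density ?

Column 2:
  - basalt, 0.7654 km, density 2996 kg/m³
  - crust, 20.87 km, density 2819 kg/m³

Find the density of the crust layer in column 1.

Take the compensation level at the base of the deeper column (depth z_c below the surface of column 1) and equate Σ ρ_i t_i down to z_c; mantle fills any gap and the z_c terms cancel.
Column 1: 30.97×ρ + (z_c − 30.97)×3270
Column 2: 1.84×0 + 0.7654×2996 + 20.87×2819 + (z_c − 1.84 − 21.6354)×3270
The z_c×3270 term appears on both sides and cancels. Collect the known terms of each column as K = Σ(ρt)_known − 3270 × (depth of known layers): K_1 = 0 − 3270×30.97 = −101271.9; K_2 = 61125.6684 − 3270×(1.84 + 21.6354) = −15638.8896.
Balance: K_1 + 30.97×ρ = K_2, so ρ = (K_2 − K_1)/30.97 = 85633/30.97 = 2770 kg/m³.

2770 kg/m³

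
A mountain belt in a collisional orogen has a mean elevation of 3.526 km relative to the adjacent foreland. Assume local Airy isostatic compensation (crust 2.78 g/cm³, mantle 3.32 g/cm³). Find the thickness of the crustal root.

For local isostatic compensation: the weight of the topography is balanced by the buoyancy of the root, ρ_c h = (ρ_m − ρ_c) r.
r = h · ρ_c / (ρ_m − ρ_c) = 3.526 km × 2.78 / (3.32 − 2.78) = 18.2 km.

18.2 km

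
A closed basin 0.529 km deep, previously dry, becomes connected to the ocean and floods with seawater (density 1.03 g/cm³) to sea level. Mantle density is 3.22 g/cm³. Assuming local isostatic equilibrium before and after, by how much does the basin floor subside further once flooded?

0.249 km

After flooding the water column is d + s deep. Its weight must equal the weight of mantle displaced by the extra subsidence s: (d + s) ρ_w = s ρ_m.
s = d ρ_w / (ρ_m − ρ_w) = 0.529 km × 1.03/(3.22 − 1.03) = 0.249 km.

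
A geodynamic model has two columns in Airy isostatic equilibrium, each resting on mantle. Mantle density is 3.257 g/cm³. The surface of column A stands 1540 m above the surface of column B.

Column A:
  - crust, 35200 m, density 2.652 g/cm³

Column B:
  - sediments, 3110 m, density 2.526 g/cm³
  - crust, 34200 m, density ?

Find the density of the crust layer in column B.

Take the compensation level at the base of the deeper column (depth z_c below the surface of column A) and equate Σ ρ_i t_i down to z_c; mantle fills any gap and the z_c terms cancel.
Column A: 35200×2.652 + (z_c − 35200)×3.257
Column B: 1540×0 + 3110×2.526 + 34200×ρ + (z_c − 1540 − 37310)×3.257
The z_c×3.257 term appears on both sides and cancels. Collect the known terms of each column as K = Σ(ρt)_known − 3.257 × (depth of known layers): K_A = 93350.4 − 3.257×35200 = −21296; K_B = 7855.86 − 3.257×(1540 + 37310) = −118678.59.
Balance: K_A = K_B + 34200×ρ, so ρ = (K_A − K_B)/34200 = 97382.6/34200 = 2.85 g/cm³.

2.85 g/cm³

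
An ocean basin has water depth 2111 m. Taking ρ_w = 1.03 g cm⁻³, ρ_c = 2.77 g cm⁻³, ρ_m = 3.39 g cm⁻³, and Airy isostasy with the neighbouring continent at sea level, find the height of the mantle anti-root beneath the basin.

In Airy isostatic equilibrium: replacing crust with seawater at the top is compensated by replacing crust with mantle at the base: d (ρ_c − ρ_w) = a (ρ_m − ρ_c).
a = d (ρ_c − ρ_w)/(ρ_m − ρ_c) = 2111 m × 1.74/0.62 = 5920 m.

5920 m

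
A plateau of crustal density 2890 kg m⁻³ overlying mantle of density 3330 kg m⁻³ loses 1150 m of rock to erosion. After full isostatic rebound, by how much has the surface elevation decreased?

Rebound u = e ρ_c/ρ_m = 1150 m × 2890/3330 = 998 m.
Net surface drop = e − u = 1150 m − 998 m = e (ρ_m − ρ_c)/ρ_m = 152 m.

152 m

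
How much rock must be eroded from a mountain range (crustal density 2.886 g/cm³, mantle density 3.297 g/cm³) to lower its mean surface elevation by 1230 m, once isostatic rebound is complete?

Net drop Δ = e − u = e − e ρ_c/ρ_m = e (ρ_m − ρ_c)/ρ_m.
e = Δ ρ_m/(ρ_m − ρ_c) = 1230 m × 3.297/0.411 = 9870 m.

9870 m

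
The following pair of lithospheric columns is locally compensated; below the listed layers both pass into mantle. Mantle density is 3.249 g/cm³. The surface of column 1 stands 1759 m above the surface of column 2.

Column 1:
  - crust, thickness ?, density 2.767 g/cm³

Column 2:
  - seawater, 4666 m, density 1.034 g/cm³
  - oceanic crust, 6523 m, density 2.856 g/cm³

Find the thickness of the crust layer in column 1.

Take the compensation level at the base of the deeper column (depth z_c below the surface of column 1) and equate Σ ρ_i t_i down to z_c; mantle fills any gap and the z_c terms cancel.
Column 1: x×2.767 + (z_c − 0 − x)×3.249
Column 2: 1759×0 + 4666×1.034 + 6523×2.856 + (z_c − 1759 − 11189)×3.249
The z_c×3.249 term appears on both sides and cancels. Collect the known terms of each column as K = Σ(ρt)_known − 3.249 × (depth of known layers): K_1 = 0 − 3.249×0 = 0; K_2 = 23454.332 − 3.249×(1759 + 11189) = −18613.72.
Balance: K_1 − x×(3.249 − 2.767) = K_2, so x = (K_1 − K_2)/(3.249 − 2.767) = 18613.7/0.482 = 38600 m.

38600 m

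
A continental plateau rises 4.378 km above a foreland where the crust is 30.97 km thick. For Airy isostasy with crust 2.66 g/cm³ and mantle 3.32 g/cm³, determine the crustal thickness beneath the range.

53 km

Root depth r = h ρ_c / (ρ_m − ρ_c) = 4.378 km × 2.66 / 0.66 = 17.64 km.
Total thickness = T + h + r = 30.97 km + 4.378 km + 17.64 km = 53 km.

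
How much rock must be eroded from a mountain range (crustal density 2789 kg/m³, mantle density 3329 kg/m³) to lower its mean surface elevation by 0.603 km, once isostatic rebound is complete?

3.72 km

Net drop Δ = e − u = e − e ρ_c/ρ_m = e (ρ_m − ρ_c)/ρ_m.
e = Δ ρ_m/(ρ_m − ρ_c) = 0.603 km × 3329/540 = 3.72 km.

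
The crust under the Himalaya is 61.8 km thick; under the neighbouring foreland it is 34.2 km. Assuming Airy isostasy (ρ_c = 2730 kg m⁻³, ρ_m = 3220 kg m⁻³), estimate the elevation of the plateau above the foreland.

4.2 km

Excess crust Δ = 61.8 km − 34.2 km = 27.6 km, split between elevation h and root r with h + r = Δ.
Airy balance ρ_c h = (ρ_m − ρ_c) r gives r = h ρ_c/(ρ_m − ρ_c), so h (1 + ρ_c/(ρ_m − ρ_c)) = Δ, i.e. h = Δ (ρ_m − ρ_c)/ρ_m.
h = 27.6 km × 490/3220 = 4.2 km.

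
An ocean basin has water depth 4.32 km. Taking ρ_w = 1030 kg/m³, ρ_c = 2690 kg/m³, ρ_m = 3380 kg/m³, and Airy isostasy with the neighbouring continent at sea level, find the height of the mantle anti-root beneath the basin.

10.4 km

For local isostatic compensation: replacing crust with seawater at the top is compensated by replacing crust with mantle at the base: d (ρ_c − ρ_w) = a (ρ_m − ρ_c).
a = d (ρ_c − ρ_w)/(ρ_m − ρ_c) = 4.32 km × 1660/690 = 10.4 km.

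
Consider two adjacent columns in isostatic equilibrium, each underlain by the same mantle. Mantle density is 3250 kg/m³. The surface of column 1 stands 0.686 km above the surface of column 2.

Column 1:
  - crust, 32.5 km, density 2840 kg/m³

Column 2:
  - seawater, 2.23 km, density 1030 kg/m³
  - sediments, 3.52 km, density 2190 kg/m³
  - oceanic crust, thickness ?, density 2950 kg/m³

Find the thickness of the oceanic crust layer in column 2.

Take the compensation level at the base of the deeper column (depth z_c below the surface of column 1) and equate Σ ρ_i t_i down to z_c; mantle fills any gap and the z_c terms cancel.
Column 1: 32.5×2840 + (z_c − 32.5)×3250
Column 2: 0.686×0 + 2.23×1030 + 3.52×2190 + x×2950 + (z_c − 0.686 − 5.75 − x)×3250
The z_c×3250 term appears on both sides and cancels. Collect the known terms of each column as K = Σ(ρt)_known − 3250 × (depth of known layers): K_1 = 92300 − 3250×32.5 = −13325; K_2 = 10005.7 − 3250×(0.686 + 5.75) = −10911.3.
Balance: K_1 = K_2 − x×(3250 − 2950), so x = (K_2 − K_1)/(3250 − 2950) = 2413.7/300 = 8.05 km.

8.05 km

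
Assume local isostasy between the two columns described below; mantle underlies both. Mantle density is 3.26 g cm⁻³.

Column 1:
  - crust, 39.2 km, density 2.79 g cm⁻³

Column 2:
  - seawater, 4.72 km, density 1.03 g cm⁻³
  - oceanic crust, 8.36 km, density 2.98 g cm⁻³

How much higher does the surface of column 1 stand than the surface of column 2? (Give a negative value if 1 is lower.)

For any compensation level in the mantle, the mantle terms cancel and isostasy reduces to e = (Σt_1 − Σt_2) − (Σ(ρt)_1 − Σ(ρt)_2) / ρ_m.
Σt_1 = 39.2 km; Σt_2 = 13.08 km; Σ(ρt)_1 = 109.368; Σ(ρt)_2 = 29.7744 (in km·g cm⁻³).
e = (39.2 − 13.08) − (109.368 − 29.7744) / 3.26 = 1.7 km.

1.7 km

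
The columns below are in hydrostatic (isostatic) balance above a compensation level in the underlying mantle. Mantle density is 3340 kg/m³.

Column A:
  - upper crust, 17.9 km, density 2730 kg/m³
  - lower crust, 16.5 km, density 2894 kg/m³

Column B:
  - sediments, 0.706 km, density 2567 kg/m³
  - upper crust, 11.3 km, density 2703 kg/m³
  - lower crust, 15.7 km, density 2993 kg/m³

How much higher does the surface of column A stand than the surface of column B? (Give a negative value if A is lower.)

1.52 km

For any compensation level in the mantle, the mantle terms cancel and isostasy reduces to e = (Σt_A − Σt_B) − (Σ(ρt)_A − Σ(ρt)_B) / ρ_m.
Σt_A = 34.4 km; Σt_B = 27.706 km; Σ(ρt)_A = 96618; Σ(ρt)_B = 79346.302 (in km·kg/m³).
e = (34.4 − 27.706) − (96618 − 79346.302) / 3340 = 1.52 km.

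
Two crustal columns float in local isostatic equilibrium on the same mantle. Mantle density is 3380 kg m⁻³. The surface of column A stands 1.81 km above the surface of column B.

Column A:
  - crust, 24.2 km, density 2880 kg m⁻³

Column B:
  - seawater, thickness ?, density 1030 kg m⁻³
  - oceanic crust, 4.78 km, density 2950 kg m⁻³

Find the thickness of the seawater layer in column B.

1.67 km

Take the compensation level at the base of the deeper column (depth z_c below the surface of column A) and equate Σ ρ_i t_i down to z_c; mantle fills any gap and the z_c terms cancel.
Column A: 24.2×2880 + (z_c − 24.2)×3380
Column B: 1.81×0 + x×1030 + 4.78×2950 + (z_c − 1.81 − 4.78 − x)×3380
The z_c×3380 term appears on both sides and cancels. Collect the known terms of each column as K = Σ(ρt)_known − 3380 × (depth of known layers): K_A = 69696 − 3380×24.2 = −12100; K_B = 14101 − 3380×(1.81 + 4.78) = −8173.2.
Balance: K_A = K_B − x×(3380 − 1030), so x = (K_B − K_A)/(3380 − 1030) = 3926.8/2350 = 1.67 km.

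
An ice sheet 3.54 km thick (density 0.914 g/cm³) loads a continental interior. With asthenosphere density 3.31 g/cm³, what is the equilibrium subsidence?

0.978 km

In Airy isostatic equilibrium: the ice load ρ_ice t is balanced by mantle displaced below, ρ_m s.
s = t ρ_ice / ρ_m = 3.54 km × 0.914/3.31 = 0.978 km.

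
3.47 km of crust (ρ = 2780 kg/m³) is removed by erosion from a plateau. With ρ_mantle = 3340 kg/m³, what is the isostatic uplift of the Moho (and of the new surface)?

Unloading: uplift u = e ρ_c/ρ_m = 3.47 km × 2780/3340 = 2.89 km.

2.89 km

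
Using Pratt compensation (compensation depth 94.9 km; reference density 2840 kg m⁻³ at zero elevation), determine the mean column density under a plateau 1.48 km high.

2800 kg m⁻³

Pratt balance: ρ_ref D = ρ (D + h).
ρ = ρ_ref D/(D + h) = 2840 × 94.9 km/(94.9 km + 1.48 km) = 2800 kg m⁻³.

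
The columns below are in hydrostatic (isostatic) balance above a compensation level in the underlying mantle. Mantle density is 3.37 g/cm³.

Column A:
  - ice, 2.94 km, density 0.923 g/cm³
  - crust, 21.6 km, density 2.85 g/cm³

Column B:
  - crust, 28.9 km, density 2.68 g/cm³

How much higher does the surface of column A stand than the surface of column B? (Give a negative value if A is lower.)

For any compensation level in the mantle, the mantle terms cancel and isostasy reduces to e = (Σt_A − Σt_B) − (Σ(ρt)_A − Σ(ρt)_B) / ρ_m.
Σt_A = 24.54 km; Σt_B = 28.9 km; Σ(ρt)_A = 64.27362; Σ(ρt)_B = 77.452 (in km·g/cm³).
e = (24.54 − 28.9) − (64.27362 − 77.452) / 3.37 = −0.45 km.

−0.45 km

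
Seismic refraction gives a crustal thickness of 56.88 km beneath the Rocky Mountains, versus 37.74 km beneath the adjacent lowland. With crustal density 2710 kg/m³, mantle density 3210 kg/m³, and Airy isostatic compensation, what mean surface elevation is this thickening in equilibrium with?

Excess crust Δ = 56.88 km − 37.74 km = 19.14 km, split between elevation h and root r with h + r = Δ.
Airy balance ρ_c h = (ρ_m − ρ_c) r gives r = h ρ_c/(ρ_m − ρ_c), so h (1 + ρ_c/(ρ_m − ρ_c)) = Δ, i.e. h = Δ (ρ_m − ρ_c)/ρ_m.
h = 19.14 km × 500/3210 = 2.98 km.

2.98 km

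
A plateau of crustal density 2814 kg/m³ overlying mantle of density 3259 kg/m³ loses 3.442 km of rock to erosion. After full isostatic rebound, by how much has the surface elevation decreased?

0.47 km

Rebound u = e ρ_c/ρ_m = 3.442 km × 2814/3259 = 2.972 km.
Net surface drop = e − u = 3.442 km − 2.972 km = e (ρ_m − ρ_c)/ρ_m = 0.47 km.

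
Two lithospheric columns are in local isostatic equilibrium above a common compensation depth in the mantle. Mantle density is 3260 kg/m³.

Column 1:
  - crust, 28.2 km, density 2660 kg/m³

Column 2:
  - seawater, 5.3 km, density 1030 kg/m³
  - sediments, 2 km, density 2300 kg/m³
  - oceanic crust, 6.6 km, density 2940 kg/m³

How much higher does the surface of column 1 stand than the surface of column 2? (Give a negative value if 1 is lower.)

0.328 km

For any compensation level in the mantle, the mantle terms cancel and isostasy reduces to e = (Σt_1 − Σt_2) − (Σ(ρt)_1 − Σ(ρt)_2) / ρ_m.
Σt_1 = 28.2 km; Σt_2 = 13.9 km; Σ(ρt)_1 = 75012; Σ(ρt)_2 = 29463 (in km·kg/m³).
e = (28.2 − 13.9) − (75012 − 29463) / 3260 = 0.328 km.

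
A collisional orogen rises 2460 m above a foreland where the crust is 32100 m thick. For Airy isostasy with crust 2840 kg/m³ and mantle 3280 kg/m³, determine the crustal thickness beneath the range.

Root depth r = h ρ_c / (ρ_m − ρ_c) = 2460 m × 2840 / 440 = 15880 m.
Total thickness = T + h + r = 32100 m + 2460 m + 15880 m = 50400 m.

50400 m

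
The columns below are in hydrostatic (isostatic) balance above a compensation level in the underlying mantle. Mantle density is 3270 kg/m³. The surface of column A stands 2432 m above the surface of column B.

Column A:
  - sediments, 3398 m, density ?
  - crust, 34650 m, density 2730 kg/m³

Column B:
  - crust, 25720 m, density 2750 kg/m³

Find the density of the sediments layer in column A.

Take the compensation level at the base of the deeper column (depth z_c below the surface of column A) and equate Σ ρ_i t_i down to z_c; mantle fills any gap and the z_c terms cancel.
Column A: 3398×ρ + 34650×2730 + (z_c − 38048)×3270
Column B: 2432×0 + 25720×2750 + (z_c − 2432 − 25720)×3270
The z_c×3270 term appears on both sides and cancels. Collect the known terms of each column as K = Σ(ρt)_known − 3270 × (depth of known layers): K_A = 94594500 − 3270×38048 = −29822460; K_B = 70730000 − 3270×(2432 + 25720) = −21327040.
Balance: K_A + 3398×ρ = K_B, so ρ = (K_B − K_A)/3398 = 8495420/3398 = 2500 kg/m³.

2500 kg/m³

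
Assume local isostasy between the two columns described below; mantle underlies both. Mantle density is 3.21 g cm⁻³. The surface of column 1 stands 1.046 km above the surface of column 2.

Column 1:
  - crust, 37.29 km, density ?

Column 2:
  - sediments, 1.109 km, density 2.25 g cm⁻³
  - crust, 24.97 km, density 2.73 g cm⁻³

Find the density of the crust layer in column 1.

2.77 g cm⁻³

Take the compensation level at the base of the deeper column (depth z_c below the surface of column 1) and equate Σ ρ_i t_i down to z_c; mantle fills any gap and the z_c terms cancel.
Column 1: 37.29×ρ + (z_c − 37.29)×3.21
Column 2: 1.046×0 + 1.109×2.25 + 24.97×2.73 + (z_c − 1.046 − 26.079)×3.21
The z_c×3.21 term appears on both sides and cancels. Collect the known terms of each column as K = Σ(ρt)_known − 3.21 × (depth of known layers): K_1 = 0 − 3.21×37.29 = −119.7009; K_2 = 70.66335 − 3.21×(1.046 + 26.079) = −16.4079.
Balance: K_1 + 37.29×ρ = K_2, so ρ = (K_2 − K_1)/37.29 = 103.293/37.29 = 2.77 g cm⁻³.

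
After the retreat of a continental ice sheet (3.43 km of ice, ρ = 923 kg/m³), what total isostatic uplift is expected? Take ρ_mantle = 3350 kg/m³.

0.945 km

Removing the load lets mantle flow back in; uplift u satisfies ρ_ice t = ρ_m u.
u = t ρ_ice/ρ_m = 3.43 km × 923/3350 = 0.945 km.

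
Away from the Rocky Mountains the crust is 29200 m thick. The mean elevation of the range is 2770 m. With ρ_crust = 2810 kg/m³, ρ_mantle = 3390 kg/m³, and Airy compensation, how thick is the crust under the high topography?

Root depth r = h ρ_c / (ρ_m − ρ_c) = 2770 m × 2810 / 580 = 13420 m.
Total thickness = T + h + r = 29200 m + 2770 m + 13420 m = 45400 m.

45400 m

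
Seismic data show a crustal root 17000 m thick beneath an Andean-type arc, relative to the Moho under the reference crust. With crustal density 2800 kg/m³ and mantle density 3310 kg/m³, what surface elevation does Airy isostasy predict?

Equating mass per unit area of the two columns: ρ_c h = (ρ_m − ρ_c) r.
h = r (ρ_m − ρ_c) / ρ_c = 17000 m × (3310 − 2800) / 2800 = 3100 m.

3100 m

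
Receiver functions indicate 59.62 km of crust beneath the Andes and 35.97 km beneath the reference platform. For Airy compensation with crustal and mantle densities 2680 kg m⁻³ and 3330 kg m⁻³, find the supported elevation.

4.62 km

Excess crust Δ = 59.62 km − 35.97 km = 23.65 km, split between elevation h and root r with h + r = Δ.
Airy balance ρ_c h = (ρ_m − ρ_c) r gives r = h ρ_c/(ρ_m − ρ_c), so h (1 + ρ_c/(ρ_m − ρ_c)) = Δ, i.e. h = Δ (ρ_m − ρ_c)/ρ_m.
h = 23.65 km × 650/3330 = 4.62 km.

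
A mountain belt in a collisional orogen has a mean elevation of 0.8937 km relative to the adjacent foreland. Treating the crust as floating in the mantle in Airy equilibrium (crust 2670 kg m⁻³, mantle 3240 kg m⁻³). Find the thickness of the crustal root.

4.19 km

By Archimedes' principle applied to the lithosphere: the weight of the topography is balanced by the buoyancy of the root, ρ_c h = (ρ_m − ρ_c) r.
r = h · ρ_c / (ρ_m − ρ_c) = 0.8937 km × 2670 / (3240 − 2670) = 4.19 km.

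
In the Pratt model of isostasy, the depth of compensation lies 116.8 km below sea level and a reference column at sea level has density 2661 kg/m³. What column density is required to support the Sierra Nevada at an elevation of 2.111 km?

Pratt balance: ρ_ref D = ρ (D + h).
ρ = ρ_ref D/(D + h) = 2661 × 116.8 km/(116.8 km + 2.111 km) = 2610 kg/m³.

2610 kg/m³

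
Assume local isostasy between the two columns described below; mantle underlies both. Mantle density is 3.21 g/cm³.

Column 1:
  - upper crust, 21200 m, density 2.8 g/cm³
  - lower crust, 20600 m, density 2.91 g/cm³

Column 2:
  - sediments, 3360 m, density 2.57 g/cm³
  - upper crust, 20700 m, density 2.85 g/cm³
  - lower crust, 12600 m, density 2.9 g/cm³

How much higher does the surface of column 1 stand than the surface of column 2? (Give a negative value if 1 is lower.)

425 m

For any compensation level in the mantle, the mantle terms cancel and isostasy reduces to e = (Σt_1 − Σt_2) − (Σ(ρt)_1 − Σ(ρt)_2) / ρ_m.
Σt_1 = 41800 m; Σt_2 = 36660 m; Σ(ρt)_1 = 119306; Σ(ρt)_2 = 104170.2 (in m·g/cm³).
e = (41800 − 36660) − (119306 − 104170.2) / 3.21 = 425 m.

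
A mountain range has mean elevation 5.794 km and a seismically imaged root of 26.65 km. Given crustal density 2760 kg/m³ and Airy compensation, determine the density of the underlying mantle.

Airy balance: ρ_c h = (ρ_m − ρ_c) r → ρ_m = ρ_c (1 + h/r).
ρ_m = 2760 × (1 + 5.794 km/26.65 km) = 3360 kg/m³.

3360 kg/m³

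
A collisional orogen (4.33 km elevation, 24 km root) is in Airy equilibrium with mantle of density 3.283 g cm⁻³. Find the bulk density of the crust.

2.78 g cm⁻³

ρ_c h = (ρ_m − ρ_c) r → ρ_c (h + r) = ρ_m r → ρ_c = ρ_m r / (h + r).
ρ_c = 3.283 × 24 km / (4.33 km + 24 km) = 2.78 g cm⁻³.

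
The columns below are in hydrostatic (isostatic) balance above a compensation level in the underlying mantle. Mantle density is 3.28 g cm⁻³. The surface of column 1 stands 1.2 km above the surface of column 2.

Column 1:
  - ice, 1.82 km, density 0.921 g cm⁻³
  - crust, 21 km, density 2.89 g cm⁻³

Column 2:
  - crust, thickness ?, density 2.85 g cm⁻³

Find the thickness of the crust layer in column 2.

19.9 km

Take the compensation level at the base of the deeper column (depth z_c below the surface of column 1) and equate Σ ρ_i t_i down to z_c; mantle fills any gap and the z_c terms cancel.
Column 1: 1.82×0.921 + 21×2.89 + (z_c − 22.82)×3.28
Column 2: 1.2×0 + x×2.85 + (z_c − 1.2 − 0 − x)×3.28
The z_c×3.28 term appears on both sides and cancels. Collect the known terms of each column as K = Σ(ρt)_known − 3.28 × (depth of known layers): K_1 = 62.36622 − 3.28×22.82 = −12.48338; K_2 = 0 − 3.28×(1.2 + 0) = −3.936.
Balance: K_1 = K_2 − x×(3.28 − 2.85), so x = (K_2 − K_1)/(3.28 − 2.85) = 8.54738/0.43 = 19.9 km.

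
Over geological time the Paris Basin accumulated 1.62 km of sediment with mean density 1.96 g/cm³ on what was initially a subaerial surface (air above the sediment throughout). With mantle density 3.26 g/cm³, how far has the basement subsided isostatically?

Subaerial load: s = t ρ_sed / ρ_m = 1.62 km × 1.96/3.26 = 0.974 km.

0.974 km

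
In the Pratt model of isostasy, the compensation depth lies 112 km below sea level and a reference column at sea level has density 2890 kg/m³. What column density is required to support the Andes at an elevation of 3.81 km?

Pratt balance: ρ_ref D = ρ (D + h).
ρ = ρ_ref D/(D + h) = 2890 × 112 km/(112 km + 3.81 km) = 2790 kg/m³.

2790 kg/m³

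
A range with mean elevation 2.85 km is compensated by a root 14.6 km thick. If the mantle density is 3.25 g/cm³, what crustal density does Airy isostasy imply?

ρ_c h = (ρ_m − ρ_c) r → ρ_c (h + r) = ρ_m r → ρ_c = ρ_m r / (h + r).
ρ_c = 3.25 × 14.6 km / (2.85 km + 14.6 km) = 2.72 g/cm³.

2.72 g/cm³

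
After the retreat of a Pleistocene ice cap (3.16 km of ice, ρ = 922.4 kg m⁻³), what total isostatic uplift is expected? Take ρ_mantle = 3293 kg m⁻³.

Removing the load lets mantle flow back in; uplift u satisfies ρ_ice t = ρ_m u.
u = t ρ_ice/ρ_m = 3.16 km × 922.4/3293 = 0.885 km.

0.885 km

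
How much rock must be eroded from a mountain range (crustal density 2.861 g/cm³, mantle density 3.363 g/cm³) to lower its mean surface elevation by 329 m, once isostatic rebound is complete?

Net drop Δ = e − u = e − e ρ_c/ρ_m = e (ρ_m − ρ_c)/ρ_m.
e = Δ ρ_m/(ρ_m − ρ_c) = 329 m × 3.363/0.502 = 2200 m.

2200 m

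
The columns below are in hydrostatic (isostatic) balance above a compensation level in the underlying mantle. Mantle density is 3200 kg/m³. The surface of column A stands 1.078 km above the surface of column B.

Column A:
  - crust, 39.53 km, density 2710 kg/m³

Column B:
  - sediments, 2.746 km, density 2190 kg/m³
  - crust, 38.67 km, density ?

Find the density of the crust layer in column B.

2860 kg/m³

Take the compensation level at the base of the deeper column (depth z_c below the surface of column A) and equate Σ ρ_i t_i down to z_c; mantle fills any gap and the z_c terms cancel.
Column A: 39.53×2710 + (z_c − 39.53)×3200
Column B: 1.078×0 + 2.746×2190 + 38.67×ρ + (z_c − 1.078 − 41.416)×3200
The z_c×3200 term appears on both sides and cancels. Collect the known terms of each column as K = Σ(ρt)_known − 3200 × (depth of known layers): K_A = 107126.3 − 3200×39.53 = −19369.7; K_B = 6013.74 − 3200×(1.078 + 41.416) = −129967.06.
Balance: K_A = K_B + 38.67×ρ, so ρ = (K_A − K_B)/38.67 = 110597/38.67 = 2860 kg/m³.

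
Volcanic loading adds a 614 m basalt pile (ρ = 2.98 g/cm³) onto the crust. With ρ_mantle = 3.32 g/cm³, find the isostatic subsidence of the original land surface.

551 m

Subaerial loading: s = t ρ_load / ρ_m.
s = 614 m × 2.98/3.32 = 551 m.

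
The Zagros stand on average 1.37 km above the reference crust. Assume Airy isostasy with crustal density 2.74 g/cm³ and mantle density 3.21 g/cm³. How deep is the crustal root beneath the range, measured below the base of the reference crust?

In Airy isostatic equilibrium: the weight of the topography is balanced by the buoyancy of the root, ρ_c h = (ρ_m − ρ_c) r.
r = h · ρ_c / (ρ_m − ρ_c) = 1.37 km × 2.74 / (3.21 − 2.74) = 7.99 km.

7.99 km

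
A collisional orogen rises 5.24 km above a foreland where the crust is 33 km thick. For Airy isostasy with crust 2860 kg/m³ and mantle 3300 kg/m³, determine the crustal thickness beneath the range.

Root depth r = h ρ_c / (ρ_m − ρ_c) = 5.24 km × 2860 / 440 = 34.06 km.
Total thickness = T + h + r = 33 km + 5.24 km + 34.06 km = 72.3 km.

72.3 km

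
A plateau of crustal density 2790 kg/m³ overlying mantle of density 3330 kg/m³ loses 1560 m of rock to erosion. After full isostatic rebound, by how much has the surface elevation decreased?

Rebound u = e ρ_c/ρ_m = 1560 m × 2790/3330 = 1307 m.
Net surface drop = e − u = 1560 m − 1307 m = e (ρ_m − ρ_c)/ρ_m = 253 m.

253 m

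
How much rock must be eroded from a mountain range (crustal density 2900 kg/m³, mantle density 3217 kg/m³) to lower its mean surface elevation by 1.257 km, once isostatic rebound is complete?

Net drop Δ = e − u = e − e ρ_c/ρ_m = e (ρ_m − ρ_c)/ρ_m.
e = Δ ρ_m/(ρ_m − ρ_c) = 1.257 km × 3217/317 = 12.8 km.

12.8 km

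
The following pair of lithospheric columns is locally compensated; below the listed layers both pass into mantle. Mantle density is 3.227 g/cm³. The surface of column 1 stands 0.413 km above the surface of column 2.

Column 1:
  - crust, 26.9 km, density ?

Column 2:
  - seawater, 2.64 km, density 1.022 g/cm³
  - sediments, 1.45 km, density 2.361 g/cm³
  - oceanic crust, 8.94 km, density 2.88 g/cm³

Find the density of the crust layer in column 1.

2.8 g/cm³

Take the compensation level at the base of the deeper column (depth z_c below the surface of column 1) and equate Σ ρ_i t_i down to z_c; mantle fills any gap and the z_c terms cancel.
Column 1: 26.9×ρ + (z_c − 26.9)×3.227
Column 2: 0.413×0 + 2.64×1.022 + 1.45×2.361 + 8.94×2.88 + (z_c − 0.413 − 13.03)×3.227
The z_c×3.227 term appears on both sides and cancels. Collect the known terms of each column as K = Σ(ρt)_known − 3.227 × (depth of known layers): K_1 = 0 − 3.227×26.9 = −86.8063; K_2 = 31.86873 − 3.227×(0.413 + 13.03) = −11.511831.
Balance: K_1 + 26.9×ρ = K_2, so ρ = (K_2 − K_1)/26.9 = 75.2945/26.9 = 2.8 g/cm³.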